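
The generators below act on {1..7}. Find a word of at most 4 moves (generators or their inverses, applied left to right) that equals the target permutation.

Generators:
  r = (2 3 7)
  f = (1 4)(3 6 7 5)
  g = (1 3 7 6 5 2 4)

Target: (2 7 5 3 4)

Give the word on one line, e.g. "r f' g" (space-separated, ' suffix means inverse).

  after g': (1 4 2 5 6 7 3)
  after f': (2 7 5 3 4)

g' f'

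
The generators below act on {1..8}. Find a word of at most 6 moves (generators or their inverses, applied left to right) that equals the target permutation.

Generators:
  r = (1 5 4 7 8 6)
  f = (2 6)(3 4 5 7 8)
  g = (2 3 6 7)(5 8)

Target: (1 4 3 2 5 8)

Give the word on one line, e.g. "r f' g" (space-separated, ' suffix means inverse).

f' g' r f' g'

  after f': (2 6)(3 8 7 5 4)
  after g': (2 3 5 4)(6 7 8)
  after r: (1 5 7 6 8)(2 3 4)
  after f': (1 4 6 7 2 8)
  after g': (1 4 3 2 5 8)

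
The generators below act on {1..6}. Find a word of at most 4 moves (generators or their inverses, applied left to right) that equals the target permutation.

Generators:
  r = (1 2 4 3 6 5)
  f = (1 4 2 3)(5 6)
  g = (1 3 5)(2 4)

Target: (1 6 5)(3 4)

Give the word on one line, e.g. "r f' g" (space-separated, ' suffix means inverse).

  after g': (1 5 3)(2 4)
  after f: (1 6 5)(3 4)

g' f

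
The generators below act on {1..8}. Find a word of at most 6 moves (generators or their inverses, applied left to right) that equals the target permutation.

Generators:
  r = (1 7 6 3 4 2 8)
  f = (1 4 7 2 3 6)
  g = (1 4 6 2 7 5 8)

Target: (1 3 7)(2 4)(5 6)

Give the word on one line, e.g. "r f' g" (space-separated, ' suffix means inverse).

f r' f' g' r

  after f: (1 4 7 2 3 6)
  after r': (1 3 7 4)(2 6 8)
  after f': (1 2 3 4 6 8 7)
  after g': (1 6 5 7 8 2 3)
  after r: (1 3 7)(2 4)(5 6)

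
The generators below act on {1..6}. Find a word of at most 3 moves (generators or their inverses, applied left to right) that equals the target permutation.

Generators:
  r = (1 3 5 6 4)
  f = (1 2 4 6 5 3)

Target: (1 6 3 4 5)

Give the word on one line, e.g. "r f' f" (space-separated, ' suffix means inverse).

  after r': (1 4 6 5 3)
  after r': (1 6 3 4 5)

r' r'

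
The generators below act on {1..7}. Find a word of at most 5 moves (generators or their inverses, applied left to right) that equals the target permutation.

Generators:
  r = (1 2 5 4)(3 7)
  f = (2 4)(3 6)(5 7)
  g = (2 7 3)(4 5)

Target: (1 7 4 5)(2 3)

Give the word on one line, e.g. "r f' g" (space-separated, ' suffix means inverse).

  after g': (2 3 7)(4 5)
  after r: (1 2 7 5)
  after g: (1 7 4 5)(2 3)

g' r g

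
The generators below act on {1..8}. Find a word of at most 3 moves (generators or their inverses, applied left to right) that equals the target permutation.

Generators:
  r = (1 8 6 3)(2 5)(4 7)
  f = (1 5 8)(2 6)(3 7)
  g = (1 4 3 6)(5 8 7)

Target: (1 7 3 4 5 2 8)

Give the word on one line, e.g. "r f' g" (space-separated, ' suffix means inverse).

r g

  after r: (1 8 6 3)(2 5)(4 7)
  after g: (1 7 3 4 5 2 8)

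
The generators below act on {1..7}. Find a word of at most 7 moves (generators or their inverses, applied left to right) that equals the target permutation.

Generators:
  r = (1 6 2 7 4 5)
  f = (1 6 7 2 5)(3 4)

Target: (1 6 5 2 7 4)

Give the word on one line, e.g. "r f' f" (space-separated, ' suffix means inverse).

f f r' f' f'

  after f: (1 6 7 2 5)(3 4)
  after f: (1 7 5 6 2)
  after r': (1 2 5)(4 7)
  after f': (1 7 3 4 6)
  after f': (1 6 5 2 7 4)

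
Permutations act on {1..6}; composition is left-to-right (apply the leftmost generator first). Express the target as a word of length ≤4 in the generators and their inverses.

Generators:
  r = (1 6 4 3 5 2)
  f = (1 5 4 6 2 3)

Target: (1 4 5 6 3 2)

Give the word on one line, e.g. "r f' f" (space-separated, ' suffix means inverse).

  after r': (1 2 5 3 4 6)
  after r': (1 5 4)(2 3 6)
  after f: (1 4 5 6 3 2)

r' r' f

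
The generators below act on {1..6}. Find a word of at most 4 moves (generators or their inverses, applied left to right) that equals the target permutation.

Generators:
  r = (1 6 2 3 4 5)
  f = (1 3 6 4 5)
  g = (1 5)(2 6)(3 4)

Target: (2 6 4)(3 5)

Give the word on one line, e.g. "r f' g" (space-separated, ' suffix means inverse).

  after f': (1 5 4 6 3)
  after g': (2 6 4)(3 5)

f' g'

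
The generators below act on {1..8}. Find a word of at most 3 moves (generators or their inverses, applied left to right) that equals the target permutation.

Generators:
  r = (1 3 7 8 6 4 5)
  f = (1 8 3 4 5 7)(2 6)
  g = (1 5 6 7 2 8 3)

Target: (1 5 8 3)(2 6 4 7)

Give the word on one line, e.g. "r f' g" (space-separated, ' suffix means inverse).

r r f'

  after r: (1 3 7 8 6 4 5)
  after r: (1 7 6 5 3 8 4)
  after f': (1 5 8 3)(2 6 4 7)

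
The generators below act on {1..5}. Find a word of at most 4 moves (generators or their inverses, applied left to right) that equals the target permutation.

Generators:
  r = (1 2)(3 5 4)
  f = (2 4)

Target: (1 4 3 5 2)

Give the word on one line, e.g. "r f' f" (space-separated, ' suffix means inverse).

r f f f

  after r: (1 2)(3 5 4)
  after f: (1 4 3 5 2)
  after f: (1 2)(3 5 4)
  after f: (1 4 3 5 2)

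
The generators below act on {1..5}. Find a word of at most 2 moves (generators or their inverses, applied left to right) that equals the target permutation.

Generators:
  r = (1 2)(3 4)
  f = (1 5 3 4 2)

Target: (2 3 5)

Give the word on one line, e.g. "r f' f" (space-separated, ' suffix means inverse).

  after f': (1 2 4 3 5)
  after r': (2 3 5)

f' r'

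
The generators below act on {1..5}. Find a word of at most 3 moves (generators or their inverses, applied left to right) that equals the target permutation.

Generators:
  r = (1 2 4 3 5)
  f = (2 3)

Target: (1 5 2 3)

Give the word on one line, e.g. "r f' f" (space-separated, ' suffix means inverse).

r f r

  after r: (1 2 4 3 5)
  after f: (1 3 5)(2 4)
  after r: (1 5 2 3)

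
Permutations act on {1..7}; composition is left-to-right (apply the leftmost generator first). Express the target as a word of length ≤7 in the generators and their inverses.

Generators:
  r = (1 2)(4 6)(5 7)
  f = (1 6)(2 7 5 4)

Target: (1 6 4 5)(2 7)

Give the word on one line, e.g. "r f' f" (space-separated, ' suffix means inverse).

r f' r' f' f'

  after r: (1 2)(4 6)(5 7)
  after f': (1 4)(2 6 5)
  after r': (1 6 7 5)(2 4)
  after f': (2 5 6)
  after f': (1 6 4 5)(2 7)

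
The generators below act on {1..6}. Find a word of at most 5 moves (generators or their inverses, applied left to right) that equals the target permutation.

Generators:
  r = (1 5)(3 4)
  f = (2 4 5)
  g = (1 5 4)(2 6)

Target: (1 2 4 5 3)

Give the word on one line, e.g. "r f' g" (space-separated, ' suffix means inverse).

f' f' r' f r

  after f': (2 5 4)
  after f': (2 4 5)
  after r': (1 5 2 3 4)
  after f: (1 2 3 5 4)
  after r: (1 2 4 5 3)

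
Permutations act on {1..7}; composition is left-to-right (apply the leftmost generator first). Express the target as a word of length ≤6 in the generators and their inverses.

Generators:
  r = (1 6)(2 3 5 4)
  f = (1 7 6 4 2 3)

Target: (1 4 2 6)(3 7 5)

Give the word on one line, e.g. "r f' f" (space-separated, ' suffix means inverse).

  after r': (1 6)(2 4 5 3)
  after f': (1 7)(2 6 3 4 5)
  after f': (2 7 3 6)(4 5)
  after r: (1 6 3)(2 7 5)
  after f: (1 4 2 6)(3 7 5)

r' f' f' r f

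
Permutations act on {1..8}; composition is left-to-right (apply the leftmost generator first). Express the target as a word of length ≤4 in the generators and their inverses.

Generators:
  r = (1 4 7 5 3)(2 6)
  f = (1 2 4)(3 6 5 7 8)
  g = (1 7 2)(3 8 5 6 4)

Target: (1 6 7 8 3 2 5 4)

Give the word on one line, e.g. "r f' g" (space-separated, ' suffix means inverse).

r g'

  after r: (1 4 7 5 3)(2 6)
  after g': (1 6 7 8 3 2 5 4)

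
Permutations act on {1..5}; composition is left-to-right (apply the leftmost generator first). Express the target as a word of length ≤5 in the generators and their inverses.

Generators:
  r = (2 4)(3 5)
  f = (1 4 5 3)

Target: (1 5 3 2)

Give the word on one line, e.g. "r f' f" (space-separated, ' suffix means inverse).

f r' f r' f

  after f: (1 4 5 3)
  after r': (1 2 4 3)
  after f: (1 2 5 3 4)
  after r': (1 4)(2 3)
  after f: (1 5 3 2)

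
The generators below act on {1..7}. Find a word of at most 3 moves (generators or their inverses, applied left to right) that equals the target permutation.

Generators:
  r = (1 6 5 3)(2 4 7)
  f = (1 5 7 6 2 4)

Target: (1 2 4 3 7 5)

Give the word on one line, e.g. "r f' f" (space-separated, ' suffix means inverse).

  after r: (1 6 5 3)(2 4 7)
  after f': (1 7 6)(3 4 5)
  after r: (1 2 4 3 7 5)

r f' r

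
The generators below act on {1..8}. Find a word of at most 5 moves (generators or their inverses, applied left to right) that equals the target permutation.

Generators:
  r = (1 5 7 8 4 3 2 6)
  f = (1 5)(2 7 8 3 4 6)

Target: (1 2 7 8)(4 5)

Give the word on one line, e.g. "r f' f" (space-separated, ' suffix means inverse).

  after f': (1 5)(2 6 4 3 8 7)
  after r': (3 7)(5 6 8)
  after f: (1 5 2 7 4 6 3 8)
  after r: (1 7 3 4)(2 8 5 6)
  after f': (1 2 7 8)(4 5)

f' r' f r f'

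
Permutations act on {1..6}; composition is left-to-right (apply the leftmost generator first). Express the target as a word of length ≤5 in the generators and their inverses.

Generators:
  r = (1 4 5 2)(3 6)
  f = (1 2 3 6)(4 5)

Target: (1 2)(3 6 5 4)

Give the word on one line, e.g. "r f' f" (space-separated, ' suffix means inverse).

r f' r' f' r

  after r: (1 4 5 2)(3 6)
  after f': (1 5)(2 6)
  after r': (1 4)(2 3 6 5)
  after f': (1 5)(4 6)
  after r: (1 2)(3 6 5 4)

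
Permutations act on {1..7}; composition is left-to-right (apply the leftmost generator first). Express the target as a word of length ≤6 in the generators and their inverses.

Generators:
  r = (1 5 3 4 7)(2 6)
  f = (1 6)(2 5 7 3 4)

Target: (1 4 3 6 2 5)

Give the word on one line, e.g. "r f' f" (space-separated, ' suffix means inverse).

  after r': (1 7 4 3 5)(2 6)
  after f: (1 3 7 2)(5 6)
  after r': (1 5 2 7 6)(3 4)
  after f: (1 7)(2 3)
  after r': (1 4 3 6 2 5)

r' f r' f r'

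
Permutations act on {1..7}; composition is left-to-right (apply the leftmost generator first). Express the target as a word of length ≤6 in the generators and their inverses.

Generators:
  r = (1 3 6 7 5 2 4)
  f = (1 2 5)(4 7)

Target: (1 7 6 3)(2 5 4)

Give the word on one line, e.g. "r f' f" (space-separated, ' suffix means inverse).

r' f' f' f'

  after r': (1 4 2 5 7 6 3)
  after f': (1 7 6 3 5 4)
  after f': (1 4 5 7 6 3 2)
  after f': (1 7 6 3)(2 5 4)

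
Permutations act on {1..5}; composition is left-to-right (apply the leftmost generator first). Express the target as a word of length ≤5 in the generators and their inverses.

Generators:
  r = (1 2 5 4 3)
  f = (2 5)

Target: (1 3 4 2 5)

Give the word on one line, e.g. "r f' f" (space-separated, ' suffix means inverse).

f r' f'

  after f: (2 5)
  after r': (1 3 4 5)
  after f': (1 3 4 2 5)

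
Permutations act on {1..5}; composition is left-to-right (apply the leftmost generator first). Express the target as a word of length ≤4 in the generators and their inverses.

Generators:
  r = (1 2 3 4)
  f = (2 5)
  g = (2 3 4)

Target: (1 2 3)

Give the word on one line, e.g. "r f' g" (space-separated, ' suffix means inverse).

  after r': (1 4 3 2)
  after r': (1 3)(2 4)
  after g': (1 2 3)

r' r' g'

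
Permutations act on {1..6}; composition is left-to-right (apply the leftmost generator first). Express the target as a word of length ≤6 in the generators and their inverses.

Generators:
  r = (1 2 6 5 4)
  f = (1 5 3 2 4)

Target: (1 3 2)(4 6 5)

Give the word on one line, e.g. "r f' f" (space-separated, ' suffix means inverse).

r f' r' r'

  after r: (1 2 6 5 4)
  after f': (1 3 5 2 6)
  after r': (1 3 6 4 5)
  after r': (1 3 2)(4 6 5)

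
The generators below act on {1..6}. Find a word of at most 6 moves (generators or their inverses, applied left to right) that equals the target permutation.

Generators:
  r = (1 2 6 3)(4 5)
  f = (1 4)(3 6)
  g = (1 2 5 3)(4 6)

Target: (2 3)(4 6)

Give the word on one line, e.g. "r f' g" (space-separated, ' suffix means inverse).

  after r': (1 3 6 2)(4 5)
  after f': (1 6 2 4 5)
  after r: (1 3)(2 5)
  after g: (2 3)(4 6)

r' f' r g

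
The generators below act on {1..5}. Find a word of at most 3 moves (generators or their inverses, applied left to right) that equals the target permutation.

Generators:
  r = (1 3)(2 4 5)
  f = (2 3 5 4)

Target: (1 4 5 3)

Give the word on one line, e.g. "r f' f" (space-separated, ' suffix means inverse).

  after r': (1 3)(2 5 4)
  after f: (1 5 2 4 3)
  after f: (1 4 5 3)

r' f f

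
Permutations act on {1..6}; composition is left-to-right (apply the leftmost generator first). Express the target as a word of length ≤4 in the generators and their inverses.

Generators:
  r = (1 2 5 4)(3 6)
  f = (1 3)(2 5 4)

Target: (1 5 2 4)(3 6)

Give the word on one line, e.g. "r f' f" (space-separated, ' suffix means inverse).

  after r: (1 2 5 4)(3 6)
  after f': (1 4 3 6)
  after f': (1 5 2 4)(3 6)

r f' f'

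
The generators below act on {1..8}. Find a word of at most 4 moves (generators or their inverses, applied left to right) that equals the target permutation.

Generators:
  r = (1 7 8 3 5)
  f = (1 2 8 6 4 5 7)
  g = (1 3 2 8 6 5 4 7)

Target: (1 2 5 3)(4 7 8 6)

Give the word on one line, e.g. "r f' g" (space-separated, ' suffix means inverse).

f r' r' r'

  after f: (1 2 8 6 4 5 7)
  after r': (1 2 7 5)(3 8 6 4)
  after r': (1 2)(3 7)(4 8 6)
  after r': (1 2 5 3)(4 7 8 6)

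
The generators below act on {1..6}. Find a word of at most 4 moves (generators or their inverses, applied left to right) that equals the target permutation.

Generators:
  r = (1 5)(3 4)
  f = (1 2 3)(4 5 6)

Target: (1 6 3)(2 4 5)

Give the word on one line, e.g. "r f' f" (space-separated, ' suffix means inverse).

  after f: (1 2 3)(4 5 6)
  after f: (1 3 2)(4 6 5)
  after r: (1 4 6)(2 5 3)
  after f': (1 6 3)(2 4 5)

f f r f'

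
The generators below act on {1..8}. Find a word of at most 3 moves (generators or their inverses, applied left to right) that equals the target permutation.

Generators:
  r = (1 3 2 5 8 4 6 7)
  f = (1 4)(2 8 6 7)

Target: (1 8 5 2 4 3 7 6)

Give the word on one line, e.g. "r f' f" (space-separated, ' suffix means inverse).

f' r f'

  after f': (1 4)(2 7 6 8)
  after r: (1 6 4 3 2)(5 8)
  after f': (1 8 5 2 4 3 7 6)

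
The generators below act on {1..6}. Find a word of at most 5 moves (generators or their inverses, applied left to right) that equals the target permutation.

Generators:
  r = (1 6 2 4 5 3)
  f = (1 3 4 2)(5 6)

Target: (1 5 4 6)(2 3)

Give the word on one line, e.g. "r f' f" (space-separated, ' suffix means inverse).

r' f r

  after r': (1 3 5 4 2 6)
  after f: (1 4)(2 5)(3 6)
  after r: (1 5 4 6)(2 3)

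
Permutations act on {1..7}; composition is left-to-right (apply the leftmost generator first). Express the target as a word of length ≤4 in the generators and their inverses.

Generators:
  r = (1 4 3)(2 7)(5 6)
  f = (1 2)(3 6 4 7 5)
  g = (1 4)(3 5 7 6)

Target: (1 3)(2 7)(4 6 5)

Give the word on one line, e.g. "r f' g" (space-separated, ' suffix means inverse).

  after f': (1 2)(3 5 7 4 6)
  after r': (1 7)(2 3 6 4 5)
  after f: (1 5)(2 6 7)(3 4)
  after g': (1 3)(2 7)(4 6 5)

f' r' f g'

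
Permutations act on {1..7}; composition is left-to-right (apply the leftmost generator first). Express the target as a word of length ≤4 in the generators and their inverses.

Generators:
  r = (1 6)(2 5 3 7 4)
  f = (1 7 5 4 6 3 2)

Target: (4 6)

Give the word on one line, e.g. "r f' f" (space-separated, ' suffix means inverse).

f' f' f' r

  after f': (1 2 3 6 4 5 7)
  after f': (1 3 4 7 2 6 5)
  after f': (1 6 7 3 5 2 4)
  after r: (4 6)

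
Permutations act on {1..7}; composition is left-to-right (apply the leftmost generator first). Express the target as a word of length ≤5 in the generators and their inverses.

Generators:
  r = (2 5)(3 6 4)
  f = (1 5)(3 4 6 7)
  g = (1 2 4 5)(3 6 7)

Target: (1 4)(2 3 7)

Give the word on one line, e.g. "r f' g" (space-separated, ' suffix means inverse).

  after g: (1 2 4 5)(3 6 7)
  after r': (1 5)(2 6 7 4)
  after g': (1 4)(2 3 7)

g r' g'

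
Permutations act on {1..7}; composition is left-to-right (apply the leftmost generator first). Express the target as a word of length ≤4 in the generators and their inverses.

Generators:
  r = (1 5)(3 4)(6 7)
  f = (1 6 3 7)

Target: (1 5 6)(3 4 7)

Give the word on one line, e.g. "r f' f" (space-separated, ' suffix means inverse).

  after r: (1 5)(3 4)(6 7)
  after f: (1 5 6)(3 4 7)

r f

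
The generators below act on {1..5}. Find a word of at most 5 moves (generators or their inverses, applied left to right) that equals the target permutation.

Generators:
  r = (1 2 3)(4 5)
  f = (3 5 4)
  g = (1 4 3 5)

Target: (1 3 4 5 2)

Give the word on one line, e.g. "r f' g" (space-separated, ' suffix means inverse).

  after f': (3 4 5)
  after r: (1 2 3 5)
  after r: (1 3 4 5 2)

f' r r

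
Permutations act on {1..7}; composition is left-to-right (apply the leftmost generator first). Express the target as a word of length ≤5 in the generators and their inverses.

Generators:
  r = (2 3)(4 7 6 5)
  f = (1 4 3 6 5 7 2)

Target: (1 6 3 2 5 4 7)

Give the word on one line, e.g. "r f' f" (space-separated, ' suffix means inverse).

  after f: (1 4 3 6 5 7 2)
  after r: (1 7 3 5 6 4 2)
  after r: (1 6 7 2)(3 4)
  after f: (1 5 7)(2 4 6)
  after r': (1 6 3 2 5 4 7)

f r r f r'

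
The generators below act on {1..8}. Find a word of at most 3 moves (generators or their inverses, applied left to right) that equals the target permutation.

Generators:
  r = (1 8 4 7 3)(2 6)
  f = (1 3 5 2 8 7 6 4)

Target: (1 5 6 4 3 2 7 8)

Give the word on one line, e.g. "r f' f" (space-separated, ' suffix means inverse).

  after r': (1 3 7 4 8)(2 6)
  after f: (1 5 2 4 7)(3 6 8)
  after r: (1 5 6 4 3 2 7 8)

r' f r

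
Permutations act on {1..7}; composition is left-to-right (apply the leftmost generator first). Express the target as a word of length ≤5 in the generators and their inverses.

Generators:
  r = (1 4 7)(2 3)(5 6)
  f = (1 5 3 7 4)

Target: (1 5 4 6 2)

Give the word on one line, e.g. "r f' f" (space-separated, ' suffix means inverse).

f' r f r' f

  after f': (1 4 7 3 5)
  after r: (1 7 2 3 6 5 4)
  after f: (1 4 5)(2 7)(3 6)
  after r': (2 4 6)(3 5 7)
  after f: (1 5 4 6 2)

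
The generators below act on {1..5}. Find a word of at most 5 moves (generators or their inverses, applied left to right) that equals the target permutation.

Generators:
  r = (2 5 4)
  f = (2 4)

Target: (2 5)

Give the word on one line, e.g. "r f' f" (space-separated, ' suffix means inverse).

  after r: (2 5 4)
  after f': (2 5)
  after r: (2 4)
  after r: (4 5)
  after r: (2 5)

r f' r r r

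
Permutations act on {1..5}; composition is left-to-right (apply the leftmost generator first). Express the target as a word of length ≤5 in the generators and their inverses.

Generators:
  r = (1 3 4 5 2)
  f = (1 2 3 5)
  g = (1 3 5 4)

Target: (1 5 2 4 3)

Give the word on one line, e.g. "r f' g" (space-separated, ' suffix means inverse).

  after g': (1 4 5 3)
  after f: (1 4)(2 3)
  after r: (1 5 2 4 3)

g' f r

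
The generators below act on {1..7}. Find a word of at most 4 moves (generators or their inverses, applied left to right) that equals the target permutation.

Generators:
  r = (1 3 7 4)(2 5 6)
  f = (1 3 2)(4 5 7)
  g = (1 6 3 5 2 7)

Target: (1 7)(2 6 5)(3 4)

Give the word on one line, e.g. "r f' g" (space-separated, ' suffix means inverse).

  after r: (1 3 7 4)(2 5 6)
  after r: (1 7)(2 6 5)(3 4)

r r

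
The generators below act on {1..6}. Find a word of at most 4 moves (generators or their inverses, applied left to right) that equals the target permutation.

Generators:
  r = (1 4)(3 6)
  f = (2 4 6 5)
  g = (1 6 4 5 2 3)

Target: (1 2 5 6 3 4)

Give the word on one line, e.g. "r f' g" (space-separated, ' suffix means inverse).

  after r: (1 4)(3 6)
  after f': (1 2 5 6 3 4)

r f'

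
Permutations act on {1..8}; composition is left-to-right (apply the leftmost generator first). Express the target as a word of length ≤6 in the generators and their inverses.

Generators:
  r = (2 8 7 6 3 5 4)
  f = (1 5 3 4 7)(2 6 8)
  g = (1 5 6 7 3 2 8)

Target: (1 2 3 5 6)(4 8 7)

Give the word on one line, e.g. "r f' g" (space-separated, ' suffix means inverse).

  after g': (1 8 2 3 7 6 5)
  after r': (1 2 6 3 8 4 5)
  after f': (1 8 3 6 5 7 4)
  after g': (1 2 3 5 6)(4 8 7)

g' r' f' g'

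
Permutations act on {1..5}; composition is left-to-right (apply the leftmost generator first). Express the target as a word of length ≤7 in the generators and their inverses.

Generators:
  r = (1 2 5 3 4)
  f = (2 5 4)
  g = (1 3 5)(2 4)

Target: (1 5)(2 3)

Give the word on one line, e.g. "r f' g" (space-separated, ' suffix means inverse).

  after f: (2 5 4)
  after g': (1 5 2 3)
  after f': (1 2 3)(4 5)
  after r': (2 5 3 4)
  after g': (1 5)(2 3)

f g' f' r' g'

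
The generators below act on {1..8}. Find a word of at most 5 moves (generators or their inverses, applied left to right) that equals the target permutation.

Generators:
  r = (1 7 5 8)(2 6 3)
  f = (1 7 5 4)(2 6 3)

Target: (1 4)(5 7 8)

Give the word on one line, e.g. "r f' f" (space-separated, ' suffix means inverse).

  after r: (1 7 5 8)(2 6 3)
  after r: (1 5)(2 3 6)(7 8)
  after f: (1 4)(5 7 8)

r r f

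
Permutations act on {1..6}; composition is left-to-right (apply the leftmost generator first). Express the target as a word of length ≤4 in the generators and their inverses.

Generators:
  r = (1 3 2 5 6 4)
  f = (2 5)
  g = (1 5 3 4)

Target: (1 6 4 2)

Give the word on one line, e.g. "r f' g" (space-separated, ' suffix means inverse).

r g r'

  after r: (1 3 2 5 6 4)
  after g: (1 4 5 6)(2 3)
  after r': (1 6 4 2)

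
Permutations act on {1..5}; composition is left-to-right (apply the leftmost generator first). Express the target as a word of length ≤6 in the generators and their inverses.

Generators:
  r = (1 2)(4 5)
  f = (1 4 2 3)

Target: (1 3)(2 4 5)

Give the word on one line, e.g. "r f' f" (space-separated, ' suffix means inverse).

  after r: (1 2)(4 5)
  after f: (1 3)(2 4 5)
  after r: (1 3 2 5)
  after r: (1 3)(2 4 5)

r f r r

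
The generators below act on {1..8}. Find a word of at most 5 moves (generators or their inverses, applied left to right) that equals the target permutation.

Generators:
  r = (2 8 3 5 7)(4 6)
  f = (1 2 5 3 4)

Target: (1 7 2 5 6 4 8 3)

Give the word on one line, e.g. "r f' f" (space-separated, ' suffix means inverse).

  after f': (1 4 3 5 2)
  after f': (1 3 2 4 5)
  after f': (1 5 4 2 3)
  after r: (1 7 2 5 6 4 8 3)

f' f' f' r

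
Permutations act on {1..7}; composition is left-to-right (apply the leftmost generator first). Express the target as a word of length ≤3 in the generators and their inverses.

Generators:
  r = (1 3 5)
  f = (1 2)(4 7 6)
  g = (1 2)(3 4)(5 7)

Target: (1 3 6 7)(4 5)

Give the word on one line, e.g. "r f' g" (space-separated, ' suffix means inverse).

  after g: (1 2)(3 4)(5 7)
  after f': (3 6 7 5 4)
  after r: (1 3 6 7)(4 5)

g f' r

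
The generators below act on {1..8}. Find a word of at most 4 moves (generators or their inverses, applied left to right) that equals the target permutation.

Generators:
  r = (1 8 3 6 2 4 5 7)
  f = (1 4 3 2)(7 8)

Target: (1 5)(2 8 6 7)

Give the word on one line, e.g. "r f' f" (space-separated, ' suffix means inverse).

  after r: (1 8 3 6 2 4 5 7)
  after f: (1 7 4 5 8 2 3 6)
  after r': (1 5)(2 8 6 7)

r f r'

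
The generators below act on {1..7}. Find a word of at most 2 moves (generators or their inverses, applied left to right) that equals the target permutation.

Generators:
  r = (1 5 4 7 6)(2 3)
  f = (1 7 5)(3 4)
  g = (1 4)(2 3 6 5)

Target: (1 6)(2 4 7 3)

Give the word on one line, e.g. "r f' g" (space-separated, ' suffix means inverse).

r' f'

  after r': (1 6 7 4 5)(2 3)
  after f': (1 6)(2 4 7 3)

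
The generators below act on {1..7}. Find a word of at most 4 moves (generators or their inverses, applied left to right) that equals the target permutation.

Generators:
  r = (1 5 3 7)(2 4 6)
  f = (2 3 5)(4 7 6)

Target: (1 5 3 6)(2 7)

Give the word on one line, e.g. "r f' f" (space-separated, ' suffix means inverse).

r' f r f'

  after r': (1 7 3 5)(2 6 4)
  after f: (1 6 7 5)(2 4 3)
  after r: (1 2 6)(3 4 7)
  after f': (1 5 3 6)(2 7)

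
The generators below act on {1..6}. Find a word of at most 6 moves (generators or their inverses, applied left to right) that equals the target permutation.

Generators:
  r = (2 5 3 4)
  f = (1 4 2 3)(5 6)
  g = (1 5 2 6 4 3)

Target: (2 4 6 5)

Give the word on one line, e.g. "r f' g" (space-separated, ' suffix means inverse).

f' g g r f

  after f': (1 3 2 4)(5 6)
  after g: (2 3 6)(4 5)
  after g: (1 5 3 4 2)
  after r: (1 3 2)(4 5)
  after f: (2 4 6 5)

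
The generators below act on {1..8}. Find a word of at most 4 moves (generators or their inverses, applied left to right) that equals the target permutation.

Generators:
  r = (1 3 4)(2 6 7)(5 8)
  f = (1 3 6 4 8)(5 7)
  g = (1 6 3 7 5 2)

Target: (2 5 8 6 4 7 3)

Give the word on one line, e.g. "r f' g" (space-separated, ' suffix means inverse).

  after g': (1 2 5 7 3 6)
  after f: (1 2 7 6 3 4 8)
  after r: (1 6 4 5 8 3)
  after g': (2 5 8 6 4 7 3)

g' f r g'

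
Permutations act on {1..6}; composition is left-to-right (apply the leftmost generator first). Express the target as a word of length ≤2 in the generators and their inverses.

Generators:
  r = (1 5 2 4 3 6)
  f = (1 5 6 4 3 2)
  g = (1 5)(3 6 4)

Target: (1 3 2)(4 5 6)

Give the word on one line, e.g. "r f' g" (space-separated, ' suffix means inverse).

r' r'

  after r': (1 6 3 4 2 5)
  after r': (1 3 2)(4 5 6)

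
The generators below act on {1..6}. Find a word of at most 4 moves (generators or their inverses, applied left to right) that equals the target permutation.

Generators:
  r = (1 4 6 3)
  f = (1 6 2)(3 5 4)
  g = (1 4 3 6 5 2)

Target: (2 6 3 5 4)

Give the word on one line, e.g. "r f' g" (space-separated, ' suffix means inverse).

  after f': (1 2 6)(3 4 5)
  after r: (1 2 3 6 4 5)
  after g: (2 6 3 5 4)

f' r g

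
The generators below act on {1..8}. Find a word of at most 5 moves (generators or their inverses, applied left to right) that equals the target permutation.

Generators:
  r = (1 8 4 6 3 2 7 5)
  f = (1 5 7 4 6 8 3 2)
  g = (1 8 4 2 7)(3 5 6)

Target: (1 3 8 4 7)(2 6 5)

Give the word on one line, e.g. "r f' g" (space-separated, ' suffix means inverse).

g' f g r'

  after g': (1 7 2 4 8)(3 6 5)
  after f: (1 4 3 8 5 2 6 7)
  after g: (1 2 3 4 5 7 8 6)
  after r': (1 3 8 4 7)(2 6 5)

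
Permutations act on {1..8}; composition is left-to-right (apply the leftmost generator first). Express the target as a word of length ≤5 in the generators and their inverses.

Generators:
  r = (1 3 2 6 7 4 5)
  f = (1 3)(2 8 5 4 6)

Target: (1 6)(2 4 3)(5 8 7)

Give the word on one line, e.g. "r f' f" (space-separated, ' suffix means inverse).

f' r r

  after f': (1 3)(2 6 4 5 8)
  after r: (1 2 7 4)(5 8 6)
  after r: (1 6)(2 4 3)(5 8 7)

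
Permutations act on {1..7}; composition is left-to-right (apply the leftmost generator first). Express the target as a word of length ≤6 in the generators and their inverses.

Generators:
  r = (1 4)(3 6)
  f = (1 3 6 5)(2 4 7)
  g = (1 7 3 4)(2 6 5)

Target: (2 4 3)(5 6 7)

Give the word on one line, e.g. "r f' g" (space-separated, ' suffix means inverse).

r g r g

  after r: (1 4)(3 6)
  after g: (2 6 4 7 3 5)
  after r: (1 4 7 6)(2 3 5)
  after g: (2 4 3)(5 6 7)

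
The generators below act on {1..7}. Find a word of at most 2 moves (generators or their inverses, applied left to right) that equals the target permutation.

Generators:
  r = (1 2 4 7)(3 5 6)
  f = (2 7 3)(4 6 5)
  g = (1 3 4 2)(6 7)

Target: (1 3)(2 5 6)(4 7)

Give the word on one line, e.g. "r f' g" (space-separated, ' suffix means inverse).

g' f'

  after g': (1 2 4 3)(6 7)
  after f': (1 3)(2 5 6)(4 7)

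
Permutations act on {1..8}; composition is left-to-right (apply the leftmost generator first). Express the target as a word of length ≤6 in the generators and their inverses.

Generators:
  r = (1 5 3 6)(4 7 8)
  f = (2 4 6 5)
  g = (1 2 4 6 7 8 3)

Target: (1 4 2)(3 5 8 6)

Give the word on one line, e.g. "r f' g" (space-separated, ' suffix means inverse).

r g' f' f'

  after r: (1 5 3 6)(4 7 8)
  after g': (1 5 8 2)(3 4 6)
  after f': (1 6 3 2)(5 8)
  after f': (1 4 2)(3 5 8 6)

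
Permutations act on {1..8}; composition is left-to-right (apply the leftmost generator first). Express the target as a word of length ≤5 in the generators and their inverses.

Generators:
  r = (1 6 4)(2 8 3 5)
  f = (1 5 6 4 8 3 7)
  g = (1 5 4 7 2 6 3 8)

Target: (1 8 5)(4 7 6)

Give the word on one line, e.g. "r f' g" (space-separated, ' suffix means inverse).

r g g r f'

  after r: (1 6 4)(2 8 3 5)
  after g: (1 3 4 5 6 7 2)
  after g: (1 8)(2 5 3 7 6)
  after r: (1 3 7 4)(6 8)
  after f': (1 8 5)(4 7 6)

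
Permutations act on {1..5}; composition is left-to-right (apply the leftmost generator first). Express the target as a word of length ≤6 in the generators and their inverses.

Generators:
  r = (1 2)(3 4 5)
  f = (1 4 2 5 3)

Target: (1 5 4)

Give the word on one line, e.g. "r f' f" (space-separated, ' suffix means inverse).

  after f: (1 4 2 5 3)
  after f: (1 2 3 4 5)
  after r': (2 5)
  after r': (1 2 4 3 5)
  after f: (1 5 4)

f f r' r' f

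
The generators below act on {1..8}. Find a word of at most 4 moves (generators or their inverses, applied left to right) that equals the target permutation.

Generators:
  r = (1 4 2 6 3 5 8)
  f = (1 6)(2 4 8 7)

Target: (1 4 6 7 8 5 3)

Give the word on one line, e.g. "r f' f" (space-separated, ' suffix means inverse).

  after r': (1 8 5 3 6 2 4)
  after f': (1 4 6 7 8 5 3)

r' f'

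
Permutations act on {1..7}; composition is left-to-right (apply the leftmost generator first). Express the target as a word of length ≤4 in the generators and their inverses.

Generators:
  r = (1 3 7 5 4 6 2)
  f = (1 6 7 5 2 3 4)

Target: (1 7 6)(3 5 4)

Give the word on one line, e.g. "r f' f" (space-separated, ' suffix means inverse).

r' f' r'

  after r': (1 2 6 4 5 7 3)
  after f': (1 5 6 3 4 7 2)
  after r': (1 7 6)(3 5 4)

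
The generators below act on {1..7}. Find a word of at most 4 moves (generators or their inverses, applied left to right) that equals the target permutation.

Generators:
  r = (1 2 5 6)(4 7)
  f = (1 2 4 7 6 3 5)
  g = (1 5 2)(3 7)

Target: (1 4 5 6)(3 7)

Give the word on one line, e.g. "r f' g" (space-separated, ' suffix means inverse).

f' g f g'

  after f': (1 5 3 6 7 4 2)
  after g: (1 2 5 7 4)(3 6)
  after f: (1 4 2)(5 6)
  after g': (1 4 5 6)(3 7)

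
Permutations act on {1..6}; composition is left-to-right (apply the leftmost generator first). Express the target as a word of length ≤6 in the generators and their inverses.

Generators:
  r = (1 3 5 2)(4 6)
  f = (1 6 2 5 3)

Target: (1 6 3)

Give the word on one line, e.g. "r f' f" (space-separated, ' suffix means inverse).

  after r: (1 3 5 2)(4 6)
  after r: (1 5)(2 3)
  after f': (1 2 5 3 6)
  after f': (1 6 3)

r r f' f'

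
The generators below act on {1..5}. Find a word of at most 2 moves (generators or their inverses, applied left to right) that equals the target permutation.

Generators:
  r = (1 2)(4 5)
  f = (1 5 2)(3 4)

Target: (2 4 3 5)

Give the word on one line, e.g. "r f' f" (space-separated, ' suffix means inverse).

  after f': (1 2 5)(3 4)
  after r': (2 4 3 5)

f' r'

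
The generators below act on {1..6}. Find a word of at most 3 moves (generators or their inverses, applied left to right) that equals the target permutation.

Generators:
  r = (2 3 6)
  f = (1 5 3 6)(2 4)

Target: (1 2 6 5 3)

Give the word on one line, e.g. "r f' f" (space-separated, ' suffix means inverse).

f f r'

  after f: (1 5 3 6)(2 4)
  after f: (1 3)(5 6)
  after r': (1 2 6 5 3)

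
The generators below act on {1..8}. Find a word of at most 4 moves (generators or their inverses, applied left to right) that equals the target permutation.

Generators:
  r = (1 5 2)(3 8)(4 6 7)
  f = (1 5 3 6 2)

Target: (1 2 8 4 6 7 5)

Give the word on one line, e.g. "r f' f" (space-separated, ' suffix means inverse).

  after r': (1 2 5)(3 8)(4 7 6)
  after f: (2 3 8 6 4 7)
  after r': (1 2 8 4 6 7 5)

r' f r'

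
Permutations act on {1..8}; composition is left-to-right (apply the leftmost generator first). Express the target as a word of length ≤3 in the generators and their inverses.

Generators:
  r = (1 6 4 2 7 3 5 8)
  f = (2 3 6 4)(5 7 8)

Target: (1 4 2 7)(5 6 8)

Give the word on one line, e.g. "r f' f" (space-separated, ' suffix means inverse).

f' r r

  after f': (2 4 6 3)(5 8 7)
  after r: (1 6 5)(3 7 8)
  after r: (1 4 2 7)(5 6 8)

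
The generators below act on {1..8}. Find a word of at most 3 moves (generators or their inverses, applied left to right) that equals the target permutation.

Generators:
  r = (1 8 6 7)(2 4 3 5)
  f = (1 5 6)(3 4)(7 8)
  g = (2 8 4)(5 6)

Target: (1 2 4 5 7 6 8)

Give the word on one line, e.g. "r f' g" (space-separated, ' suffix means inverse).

  after f: (1 5 6)(3 4)(7 8)
  after r: (1 2 4 5 7 6 8)

f r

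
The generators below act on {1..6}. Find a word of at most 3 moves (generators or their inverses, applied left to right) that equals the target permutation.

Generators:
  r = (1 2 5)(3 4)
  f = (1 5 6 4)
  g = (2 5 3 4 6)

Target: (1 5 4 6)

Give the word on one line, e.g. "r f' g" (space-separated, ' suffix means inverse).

g r'

  after g: (2 5 3 4 6)
  after r': (1 5 4 6)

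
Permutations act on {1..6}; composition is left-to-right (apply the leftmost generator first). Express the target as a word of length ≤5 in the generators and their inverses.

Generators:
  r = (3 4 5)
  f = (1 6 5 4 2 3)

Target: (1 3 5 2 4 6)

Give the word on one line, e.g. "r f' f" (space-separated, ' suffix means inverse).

  after r': (3 5 4)
  after r': (3 4 5)
  after f': (1 3 5 2 4 6)

r' r' f'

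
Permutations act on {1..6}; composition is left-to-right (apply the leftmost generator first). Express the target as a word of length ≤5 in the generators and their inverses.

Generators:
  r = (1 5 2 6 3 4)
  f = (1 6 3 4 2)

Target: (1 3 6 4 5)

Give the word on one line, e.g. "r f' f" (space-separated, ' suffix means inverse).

r' f' f' r

  after r': (1 4 3 6 2 5)
  after f': (1 3)(2 5)(4 6)
  after f': (1 6 3 2 5 4)
  after r: (1 3 6 4 5)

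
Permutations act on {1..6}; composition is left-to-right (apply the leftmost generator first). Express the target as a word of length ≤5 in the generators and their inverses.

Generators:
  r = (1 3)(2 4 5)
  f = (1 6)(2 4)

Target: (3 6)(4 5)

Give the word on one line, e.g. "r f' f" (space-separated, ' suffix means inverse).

r' f' r f' f'

  after r': (1 3)(2 5 4)
  after f': (1 3 6)(2 5)
  after r: (3 6)(4 5)
  after f': (1 6 3)(2 4 5)
  after f': (3 6)(4 5)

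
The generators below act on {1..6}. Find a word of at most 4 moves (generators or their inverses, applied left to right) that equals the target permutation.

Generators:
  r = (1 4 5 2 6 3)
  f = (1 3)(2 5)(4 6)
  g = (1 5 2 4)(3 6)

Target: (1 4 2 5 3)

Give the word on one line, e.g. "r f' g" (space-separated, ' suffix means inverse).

r' g f'

  after r': (1 3 6 2 5 4)
  after g: (1 6 4 5)
  after f': (1 4 2 5 3)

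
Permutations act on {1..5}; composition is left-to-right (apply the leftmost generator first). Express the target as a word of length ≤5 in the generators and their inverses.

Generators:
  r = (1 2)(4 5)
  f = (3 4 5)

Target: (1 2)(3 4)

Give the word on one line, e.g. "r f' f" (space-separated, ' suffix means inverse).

r' f' f'

  after r': (1 2)(4 5)
  after f': (1 2)(3 5)
  after f': (1 2)(3 4)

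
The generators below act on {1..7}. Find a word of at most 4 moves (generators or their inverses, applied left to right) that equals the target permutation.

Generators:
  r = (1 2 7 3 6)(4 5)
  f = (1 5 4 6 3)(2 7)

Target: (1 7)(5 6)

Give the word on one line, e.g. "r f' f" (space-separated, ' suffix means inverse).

r f

  after r: (1 2 7 3 6)(4 5)
  after f: (1 7)(5 6)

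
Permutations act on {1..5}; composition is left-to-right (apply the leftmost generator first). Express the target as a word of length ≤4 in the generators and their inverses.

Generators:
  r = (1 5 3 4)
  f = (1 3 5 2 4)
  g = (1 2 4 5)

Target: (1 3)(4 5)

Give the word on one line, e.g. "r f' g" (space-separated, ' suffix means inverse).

  after g': (1 5 4 2)
  after r': (2 4)(3 5)
  after g': (1 5 3 4)
  after r: (1 3)(4 5)

g' r' g' r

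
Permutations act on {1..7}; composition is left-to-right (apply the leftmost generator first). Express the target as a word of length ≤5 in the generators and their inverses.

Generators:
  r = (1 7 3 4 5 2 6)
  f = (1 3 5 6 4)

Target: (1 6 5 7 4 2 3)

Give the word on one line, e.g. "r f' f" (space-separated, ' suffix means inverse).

r' f f r'

  after r': (1 6 2 5 4 3 7)
  after f: (1 4 5)(2 6)(3 7)
  after f: (2 4 6)(3 7 5)
  after r': (1 6 5 7 4 2 3)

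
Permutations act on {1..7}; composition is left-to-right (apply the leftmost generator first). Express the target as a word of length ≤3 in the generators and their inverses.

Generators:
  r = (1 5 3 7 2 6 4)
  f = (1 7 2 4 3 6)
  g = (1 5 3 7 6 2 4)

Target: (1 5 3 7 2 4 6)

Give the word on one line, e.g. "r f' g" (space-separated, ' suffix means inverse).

r' g r

  after r': (1 4 6 2 7 3 5)
  after g: (2 6 4)
  after r: (1 5 3 7 2 4 6)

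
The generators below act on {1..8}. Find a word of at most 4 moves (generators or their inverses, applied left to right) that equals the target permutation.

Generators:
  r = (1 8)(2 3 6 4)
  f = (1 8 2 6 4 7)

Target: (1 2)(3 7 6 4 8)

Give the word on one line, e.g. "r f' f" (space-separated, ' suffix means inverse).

  after f: (1 8 2 6 4 7)
  after r: (2 4 7 8 3 6)
  after f: (1 8 3 4)(2 7)
  after f: (1 2)(3 7 6 4 8)

f r f f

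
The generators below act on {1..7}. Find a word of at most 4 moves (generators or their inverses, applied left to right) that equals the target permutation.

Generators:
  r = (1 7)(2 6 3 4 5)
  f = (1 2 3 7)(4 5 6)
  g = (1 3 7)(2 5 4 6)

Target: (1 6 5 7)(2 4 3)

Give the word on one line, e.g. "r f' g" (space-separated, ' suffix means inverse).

  after r: (1 7)(2 6 3 4 5)
  after f': (1 3 6 2 5)
  after r': (1 6 5 7)(2 4 3)

r f' r'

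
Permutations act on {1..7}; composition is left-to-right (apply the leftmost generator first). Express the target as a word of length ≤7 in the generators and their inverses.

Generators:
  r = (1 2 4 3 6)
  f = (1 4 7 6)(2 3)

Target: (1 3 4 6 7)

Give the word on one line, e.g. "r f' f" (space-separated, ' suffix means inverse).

r' f' r f r'

  after r': (1 6 3 4 2)
  after f': (1 7 4 3)(2 6)
  after r: (1 7 3 2)(4 6)
  after f: (1 6 7 2 4)
  after r': (1 3 4 6 7)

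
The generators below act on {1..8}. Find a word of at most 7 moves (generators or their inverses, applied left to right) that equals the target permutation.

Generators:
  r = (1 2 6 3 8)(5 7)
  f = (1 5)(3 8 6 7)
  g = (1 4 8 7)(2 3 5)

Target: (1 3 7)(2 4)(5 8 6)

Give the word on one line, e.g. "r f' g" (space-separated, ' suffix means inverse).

  after r: (1 2 6 3 8)(5 7)
  after f': (1 2 8 5 6 7)
  after g': (1 5 6 8 3 2 4)
  after r: (1 7 5 3 6)(2 4)
  after f: (1 3 7)(2 4)(5 8 6)

r f' g' r f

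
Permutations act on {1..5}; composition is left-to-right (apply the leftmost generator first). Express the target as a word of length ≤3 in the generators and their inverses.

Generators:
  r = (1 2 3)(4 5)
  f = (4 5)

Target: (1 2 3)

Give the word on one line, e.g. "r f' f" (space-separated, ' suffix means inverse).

  after f': (4 5)
  after r: (1 2 3)

f' r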